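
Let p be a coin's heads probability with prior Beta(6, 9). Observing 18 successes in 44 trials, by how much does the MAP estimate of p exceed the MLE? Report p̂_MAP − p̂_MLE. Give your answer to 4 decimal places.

MAP − MLE = -0.0056

Posterior is Beta(24, 35); MAP = (24−1)/(59−2) = 23/57 ≈ 0.40351.
MLE ignores the prior: p̂_MLE = k/n = 18/44 ≈ 0.40909.
Difference = 23/57 − 18/44 = -7/1254 ≈ -0.0056.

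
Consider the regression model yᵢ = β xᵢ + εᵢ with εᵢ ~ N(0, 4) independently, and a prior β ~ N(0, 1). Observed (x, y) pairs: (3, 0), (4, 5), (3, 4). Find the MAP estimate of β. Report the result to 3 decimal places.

β̂_MAP = 0.842

log p(β | y) = −Σ(yᵢ − βxᵢ)²/(2·4) − β²/(2·1) + const.
Setting the derivative to zero: Σxᵢ(yᵢ − βxᵢ)/4 − β/1 = 0, so β = Σxᵢyᵢ / (Σxᵢ² + σ²/τ²).
Σxᵢyᵢ = 3·0 + 4·5 + 3·4 = 32; Σxᵢ² = 34; σ²/τ² = 4.
β̂_MAP = 32 / (34 + 4) = 32/38 ≈ 0.842.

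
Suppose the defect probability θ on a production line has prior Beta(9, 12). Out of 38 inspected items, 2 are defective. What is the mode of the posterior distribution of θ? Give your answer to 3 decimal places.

θ̂_MAP = 0.175

Prior: Beta(9, 12).
Data: 2 successes in 38 trials. The binomial likelihood contributes θ^2(1−θ)^36, so the posterior is Beta(9+2, 12+36) = Beta(11, 48).
For Beta(a, b) with a, b > 1 the mode is (a−1)/(a+b−2) = 10/57 ≈ 0.175.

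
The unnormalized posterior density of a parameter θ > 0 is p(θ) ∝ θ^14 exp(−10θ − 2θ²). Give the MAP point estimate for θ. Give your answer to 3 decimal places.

θ̂_MAP = 1.000

ℓ'(θ) = 14/θ − 10 − 4θ. Setting this to zero and multiplying by θ: 4θ² + 10θ − 14 = 0.
θ = (−10 + √(10² + 4·4·14)) / (2·4) = (−10 + √324) / 8 = (−10 + 18)/8 = 1.
ℓ''(θ) = −14/θ² − 4 < 0, confirming a maximum.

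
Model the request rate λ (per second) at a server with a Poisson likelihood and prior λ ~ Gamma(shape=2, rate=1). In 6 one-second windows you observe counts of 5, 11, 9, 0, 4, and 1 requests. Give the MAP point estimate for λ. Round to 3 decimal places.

λ̂_MAP = 4.429

Σxᵢ = 5+11+9+0+4+1 = 30, with n = 6.
Posterior ∝ λe^(−1λ) · λ^30e^(−6λ) = λ^31e^(−7λ), i.e. Gamma(shape=32, rate=7).
The mode of a Gamma(a, b) with a ≥ 1 (shape–rate) is (a−1)/b = 31/7 ≈ 4.429.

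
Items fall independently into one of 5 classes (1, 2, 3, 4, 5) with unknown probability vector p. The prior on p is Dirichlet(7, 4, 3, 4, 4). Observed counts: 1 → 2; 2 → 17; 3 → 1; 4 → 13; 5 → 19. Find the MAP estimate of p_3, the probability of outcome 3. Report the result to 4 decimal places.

MAP estimate: 0.0435

The posterior is Dirichlet(αᵢ + nᵢ) = Dirichlet(9, 21, 4, 17, 23).
For a Dirichlet(a₁,…,a_K) with all aᵢ > 1, the mode has j-th component (aⱼ − 1)/(Σaᵢ − K).
Here Σaᵢ = 74 and K = 5, so p_3 = (4 − 1)/(74 − 5) = 3/69 ≈ 0.0435.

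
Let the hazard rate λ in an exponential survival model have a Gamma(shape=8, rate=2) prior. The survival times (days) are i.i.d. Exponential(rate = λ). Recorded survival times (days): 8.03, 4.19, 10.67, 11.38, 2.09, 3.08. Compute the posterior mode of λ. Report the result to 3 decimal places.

The Exponential(rate=λ) likelihood is ∝ λ^n e^(−λΣtᵢ). Here n = 6 and Σtᵢ = 8.03 + 4.19 + 10.67 + 11.38 + 2.09 + 3.08 = 39.44.
Posterior ∝ λ^7e^(−2λ) · λ^6e^(−39.44λ) = λ^13e^(−41.44λ), i.e. Gamma(14, 41.44).
Mode = (a−1)/b = 13/41.44 ≈ 0.314.

λ̂_MAP = 0.314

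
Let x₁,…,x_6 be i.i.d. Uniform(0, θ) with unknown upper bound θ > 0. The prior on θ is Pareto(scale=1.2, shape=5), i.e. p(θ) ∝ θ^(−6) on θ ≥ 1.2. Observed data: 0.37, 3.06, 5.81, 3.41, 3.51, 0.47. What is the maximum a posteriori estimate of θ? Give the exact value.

The Uniform(0, θ) likelihood is θ^(−n) for θ ≥ max(xᵢ), zero otherwise. Here max(xᵢ) = 5.81.
Posterior ∝ θ^(−6) · θ^(−6) = θ^(−12) on θ ≥ max(1.2, 5.81) = 5.81.
This density is strictly decreasing in θ, so the posterior mode lies at the lower boundary of the support.

θ̂_MAP = 5.81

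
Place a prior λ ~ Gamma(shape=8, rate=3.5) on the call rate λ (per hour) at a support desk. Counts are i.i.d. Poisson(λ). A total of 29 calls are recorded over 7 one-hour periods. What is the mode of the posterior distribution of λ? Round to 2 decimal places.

Σxᵢ = 29, n = 7.
Posterior ∝ λ^7e^(−3.5λ) · λ^29e^(−7λ) = λ^36e^(−10.5λ), i.e. Gamma(shape=37, rate=10.5).
The mode of a Gamma(a, b) with a ≥ 1 (shape–rate) is (a−1)/b = 36/10.5 ≈ 3.43.

λ̂_MAP = 3.43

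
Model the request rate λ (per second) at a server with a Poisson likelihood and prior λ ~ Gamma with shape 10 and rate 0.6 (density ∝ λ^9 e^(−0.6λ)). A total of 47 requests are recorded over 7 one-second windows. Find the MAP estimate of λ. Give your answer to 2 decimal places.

λ̂_MAP = 7.37

Σxᵢ = 47, n = 7.
Posterior ∝ λ^9e^(−0.6λ) · λ^47e^(−7λ) = λ^56e^(−7.6λ), i.e. Gamma(shape=57, rate=7.6).
The mode of a Gamma(a, b) with a ≥ 1 (shape–rate) is (a−1)/b = 56/7.6 ≈ 7.37.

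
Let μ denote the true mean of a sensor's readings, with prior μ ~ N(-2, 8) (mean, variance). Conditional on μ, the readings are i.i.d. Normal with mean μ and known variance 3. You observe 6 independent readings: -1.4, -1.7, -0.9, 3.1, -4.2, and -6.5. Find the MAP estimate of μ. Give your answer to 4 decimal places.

μ̂_MAP = -1.9373

n = 6; x̄ = ((-1.4) + (-1.7) + (-0.9) + 3.1 + (-4.2) + (-6.5))/6 = -11.6/6 = -29/15 ≈ -1.9333.
For a Normal prior and Normal likelihood with known variance, the posterior is Normal; its mode equals its mean, the precision-weighted average.
Prior precision 1/σ₀² = 1/8 = 0.125; data precision n/σ² = 6/3 = 2.
μ̂ = (0.125·(-2) + 2·(-29/15)) / (0.125 + 2) = (-247/60)/2.125 = -494/255 ≈ -1.9373.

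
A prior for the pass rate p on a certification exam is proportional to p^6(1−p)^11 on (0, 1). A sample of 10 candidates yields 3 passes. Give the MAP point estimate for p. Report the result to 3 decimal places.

The prior density ∝ p^6(1−p)^11 is the kernel of Beta(7, 12).
Data: 3 successes in 10 trials. The binomial likelihood contributes p^3(1−p)^7, so the posterior is Beta(7+3, 12+7) = Beta(10, 19).
For Beta(a, b) with a, b > 1 the mode is (a−1)/(a+b−2) = 9/27 ≈ 0.333.

p̂_MAP = 0.333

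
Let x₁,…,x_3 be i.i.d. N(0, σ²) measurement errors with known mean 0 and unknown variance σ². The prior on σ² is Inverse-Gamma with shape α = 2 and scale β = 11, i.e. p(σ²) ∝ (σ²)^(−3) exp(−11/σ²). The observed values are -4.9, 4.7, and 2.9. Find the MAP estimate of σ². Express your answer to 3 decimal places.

σ̂²_MAP = 8.501

Sum of squared deviations about the known mean: SS = (-4.9−0)² + (4.7−0)² + (2.9−0)² = 54.51.
The Normal likelihood contributes (σ²)^(−n/2) exp(−SS/(2σ²)), so the posterior is Inverse-Gamma(α + n/2, β + SS/2) = Inverse-Gamma(3.5, 38.255).
The mode of Inverse-Gamma(a, b) is b/(a+1) = 38.255/4.5 ≈ 8.501.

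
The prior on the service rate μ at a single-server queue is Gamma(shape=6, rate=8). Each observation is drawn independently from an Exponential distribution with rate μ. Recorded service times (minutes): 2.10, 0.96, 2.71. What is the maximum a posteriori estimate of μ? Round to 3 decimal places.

μ̂_MAP = 0.581

The Exponential(rate=μ) likelihood is ∝ μ^n e^(−μΣtᵢ). Here n = 3 and Σtᵢ = 2.10 + 0.96 + 2.71 = 5.77.
Posterior ∝ μ^5e^(−8μ) · μ^3e^(−5.77μ) = μ^8e^(−13.77μ), i.e. Gamma(9, 13.77).
Mode = (a−1)/b = 8/13.77 ≈ 0.581.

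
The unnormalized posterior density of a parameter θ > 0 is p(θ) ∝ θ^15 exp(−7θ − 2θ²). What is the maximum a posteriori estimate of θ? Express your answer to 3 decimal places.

θ̂_MAP = 1.250

ℓ'(θ) = 15/θ − 7 − 4θ. Setting this to zero and multiplying by θ: 4θ² + 7θ − 15 = 0.
θ = (−7 + √(7² + 4·4·15)) / (2·4) = (−7 + √289) / 8 = (−7 + 17)/8 = 5/4.
ℓ''(θ) = −15/θ² − 4 < 0, confirming a maximum.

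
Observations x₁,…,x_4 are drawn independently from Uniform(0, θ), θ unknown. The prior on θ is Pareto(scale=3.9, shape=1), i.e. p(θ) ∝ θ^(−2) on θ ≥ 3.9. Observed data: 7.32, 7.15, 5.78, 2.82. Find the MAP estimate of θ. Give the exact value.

θ̂_MAP = 7.32

The Uniform(0, θ) likelihood is θ^(−n) for θ ≥ max(xᵢ), zero otherwise. Here max(xᵢ) = 7.32.
Posterior ∝ θ^(−2) · θ^(−4) = θ^(−6) on θ ≥ max(3.9, 7.32) = 7.32.
This density is strictly decreasing in θ, so the posterior mode lies at the lower boundary of the support.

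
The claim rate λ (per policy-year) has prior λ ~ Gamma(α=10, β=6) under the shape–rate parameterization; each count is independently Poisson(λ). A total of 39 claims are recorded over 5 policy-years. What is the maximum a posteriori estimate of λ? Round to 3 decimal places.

Σxᵢ = 39, n = 5.
Posterior ∝ λ^9e^(−6λ) · λ^39e^(−5λ) = λ^48e^(−11λ), i.e. Gamma(shape=49, rate=11).
The mode of a Gamma(a, b) with a ≥ 1 (shape–rate) is (a−1)/b = 48/11 ≈ 4.364.

λ̂_MAP = 4.364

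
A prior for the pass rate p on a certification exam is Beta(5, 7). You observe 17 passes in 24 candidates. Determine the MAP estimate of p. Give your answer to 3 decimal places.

Prior: Beta(5, 7).
Data: 17 successes in 24 trials. The binomial likelihood contributes p^17(1−p)^7, so the posterior is Beta(5+17, 7+7) = Beta(22, 14).
For Beta(a, b) with a, b > 1 the mode is (a−1)/(a+b−2) = 21/34 ≈ 0.618.

p̂_MAP = 0.618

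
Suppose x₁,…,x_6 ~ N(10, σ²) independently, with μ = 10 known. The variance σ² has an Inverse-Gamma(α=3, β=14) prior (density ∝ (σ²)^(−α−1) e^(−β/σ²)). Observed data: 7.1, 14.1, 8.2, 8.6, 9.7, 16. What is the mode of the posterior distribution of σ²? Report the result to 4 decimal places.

Sum of squared deviations about the known mean: SS = (7.1−10)² + (14.1−10)² + (8.2−10)² + (8.6−10)² + (9.7−10)² + (16−10)² = 66.51.
The Normal likelihood contributes (σ²)^(−n/2) exp(−SS/(2σ²)), so the posterior is Inverse-Gamma(α + n/2, β + SS/2) = Inverse-Gamma(6, 47.255).
The mode of Inverse-Gamma(a, b) is b/(a+1) = 47.255/7 ≈ 6.7507.

σ̂²_MAP = 6.7507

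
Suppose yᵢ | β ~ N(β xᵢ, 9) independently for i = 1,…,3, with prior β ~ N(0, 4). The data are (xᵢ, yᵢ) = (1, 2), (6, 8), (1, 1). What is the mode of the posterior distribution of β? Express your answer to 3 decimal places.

log p(β | y) = −Σ(yᵢ − βxᵢ)²/(2·9) − β²/(2·4) + const.
Setting the derivative to zero: Σxᵢ(yᵢ − βxᵢ)/9 − β/4 = 0, so β = Σxᵢyᵢ / (Σxᵢ² + σ²/τ²).
Σxᵢyᵢ = 1·2 + 6·8 + 1·1 = 51; Σxᵢ² = 38; σ²/τ² = 2.25.
β̂_MAP = 51 / (38 + 2.25) = 51/40.25 ≈ 1.267.

β̂_MAP = 1.267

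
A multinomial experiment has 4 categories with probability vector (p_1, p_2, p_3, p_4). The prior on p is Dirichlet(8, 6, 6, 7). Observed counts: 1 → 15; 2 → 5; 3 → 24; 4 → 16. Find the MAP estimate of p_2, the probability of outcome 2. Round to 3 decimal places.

The posterior is Dirichlet(αᵢ + nᵢ) = Dirichlet(23, 11, 30, 23).
For a Dirichlet(a₁,…,a_K) with all aᵢ > 1, the mode has j-th component (aⱼ − 1)/(Σaᵢ − K).
Here Σaᵢ = 87 and K = 4, so p_2 = (11 − 1)/(87 − 4) = 10/83 ≈ 0.120.

MAP estimate: 0.120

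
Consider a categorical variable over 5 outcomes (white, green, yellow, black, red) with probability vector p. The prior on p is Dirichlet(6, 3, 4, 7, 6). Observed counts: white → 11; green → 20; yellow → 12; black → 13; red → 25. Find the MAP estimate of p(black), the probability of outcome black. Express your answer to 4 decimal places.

MAP estimate of p(black) = 0.1863

The posterior is Dirichlet(αᵢ + nᵢ) = Dirichlet(17, 23, 16, 20, 31).
For a Dirichlet(a₁,…,a_K) with all aᵢ > 1, the mode has j-th component (aⱼ − 1)/(Σaᵢ − K).
Here Σaᵢ = 107 and K = 5, so p(black) = (20 − 1)/(107 − 5) = 19/102 ≈ 0.1863.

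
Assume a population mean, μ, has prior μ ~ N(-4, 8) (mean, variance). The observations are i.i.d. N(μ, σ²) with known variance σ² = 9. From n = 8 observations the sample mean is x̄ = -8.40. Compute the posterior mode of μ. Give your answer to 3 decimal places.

n = 8, x̄ = -8.40.
For a Normal prior and Normal likelihood with known variance, the posterior is Normal; its mode equals its mean, the precision-weighted average.
Prior precision 1/σ₀² = 1/8 = 0.125; data precision n/σ² = 8/9.
μ̂ = (0.125·(-4) + (8/9)·(-8.4)) / (0.125 + 8/9) = (-239/30)/(73/72) = -2868/365 ≈ -7.858.

μ̂_MAP = -7.858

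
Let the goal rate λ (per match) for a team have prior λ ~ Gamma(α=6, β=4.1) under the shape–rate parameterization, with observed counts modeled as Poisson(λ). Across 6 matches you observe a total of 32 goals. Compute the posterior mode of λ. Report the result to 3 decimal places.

Σxᵢ = 32, n = 6.
Posterior ∝ λ^5e^(−4.1λ) · λ^32e^(−6λ) = λ^37e^(−10.1λ), i.e. Gamma(shape=38, rate=10.1).
The mode of a Gamma(a, b) with a ≥ 1 (shape–rate) is (a−1)/b = 37/10.1 ≈ 3.663.

λ̂_MAP = 3.663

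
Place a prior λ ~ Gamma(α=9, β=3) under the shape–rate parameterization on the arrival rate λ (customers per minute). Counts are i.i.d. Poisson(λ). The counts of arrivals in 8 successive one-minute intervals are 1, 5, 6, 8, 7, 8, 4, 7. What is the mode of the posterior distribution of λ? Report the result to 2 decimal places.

Σxᵢ = 1+5+6+8+7+8+4+7 = 46, with n = 8.
Posterior ∝ λ^8e^(−3λ) · λ^46e^(−8λ) = λ^54e^(−11λ), i.e. Gamma(shape=55, rate=11).
The mode of a Gamma(a, b) with a ≥ 1 (shape–rate) is (a−1)/b = 54/11 ≈ 4.91.

λ̂_MAP = 4.91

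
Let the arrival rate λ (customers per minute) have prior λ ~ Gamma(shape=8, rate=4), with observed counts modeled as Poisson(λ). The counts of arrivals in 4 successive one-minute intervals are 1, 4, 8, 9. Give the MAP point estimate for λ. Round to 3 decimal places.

λ̂_MAP = 3.625

Σxᵢ = 1+4+8+9 = 22, with n = 4.
Posterior ∝ λ^7e^(−4λ) · λ^22e^(−4λ) = λ^29e^(−8λ), i.e. Gamma(shape=30, rate=8).
The mode of a Gamma(a, b) with a ≥ 1 (shape–rate) is (a−1)/b = 29/8 ≈ 3.625.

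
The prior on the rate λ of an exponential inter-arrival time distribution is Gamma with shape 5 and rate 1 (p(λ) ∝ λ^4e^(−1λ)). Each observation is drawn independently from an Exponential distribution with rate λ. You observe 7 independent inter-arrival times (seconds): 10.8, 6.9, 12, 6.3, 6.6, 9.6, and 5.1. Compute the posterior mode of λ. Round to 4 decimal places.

The Exponential(rate=λ) likelihood is ∝ λ^n e^(−λΣtᵢ). Here n = 7 and Σtᵢ = 10.8 + 6.9 + 12 + 6.3 + 6.6 + 9.6 + 5.1 = 57.3.
Posterior ∝ λ^4e^(−1λ) · λ^7e^(−57.3λ) = λ^11e^(−58.3λ), i.e. Gamma(12, 58.3).
Mode = (a−1)/b = 11/58.3 ≈ 0.1887.

λ̂_MAP = 0.1887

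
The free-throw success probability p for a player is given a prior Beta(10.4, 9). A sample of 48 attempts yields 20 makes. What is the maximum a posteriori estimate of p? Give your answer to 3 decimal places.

Prior: Beta(10.4, 9).
Data: 20 successes in 48 trials. The binomial likelihood contributes p^20(1−p)^28, so the posterior is Beta(10.4+20, 9+28) = Beta(30.4, 37).
For Beta(a, b) with a, b > 1 the mode is (a−1)/(a+b−2) = 29.4/65.4 ≈ 0.450.

p̂_MAP = 0.450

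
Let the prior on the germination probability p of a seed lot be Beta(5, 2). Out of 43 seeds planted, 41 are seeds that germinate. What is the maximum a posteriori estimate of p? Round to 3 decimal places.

p̂_MAP = 0.938

Prior: Beta(5, 2).
Data: 41 successes in 43 trials. The binomial likelihood contributes p^41(1−p)^2, so the posterior is Beta(5+41, 2+2) = Beta(46, 4).
For Beta(a, b) with a, b > 1 the mode is (a−1)/(a+b−2) = 45/48 ≈ 0.938.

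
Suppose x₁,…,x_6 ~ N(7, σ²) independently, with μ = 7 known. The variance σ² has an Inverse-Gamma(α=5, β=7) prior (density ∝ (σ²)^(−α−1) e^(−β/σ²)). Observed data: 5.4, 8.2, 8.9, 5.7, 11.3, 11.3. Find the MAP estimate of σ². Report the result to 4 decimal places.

Sum of squared deviations about the known mean: SS = (5.4−7)² + (8.2−7)² + (8.9−7)² + (5.7−7)² + (11.3−7)² + (11.3−7)² = 46.28.
The Normal likelihood contributes (σ²)^(−n/2) exp(−SS/(2σ²)), so the posterior is Inverse-Gamma(α + n/2, β + SS/2) = Inverse-Gamma(8, 30.14).
The mode of Inverse-Gamma(a, b) is b/(a+1) = 30.14/9 ≈ 3.3489.

σ̂²_MAP = 3.3489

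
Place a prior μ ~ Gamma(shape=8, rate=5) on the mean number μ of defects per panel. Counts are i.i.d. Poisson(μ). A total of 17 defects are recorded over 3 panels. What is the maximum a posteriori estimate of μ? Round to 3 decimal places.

μ̂_MAP = 3.000

Σxᵢ = 17, n = 3.
Posterior ∝ μ^7e^(−5μ) · μ^17e^(−3μ) = μ^24e^(−8μ), i.e. Gamma(shape=25, rate=8).
The mode of a Gamma(a, b) with a ≥ 1 (shape–rate) is (a−1)/b = 24/8 ≈ 3.000.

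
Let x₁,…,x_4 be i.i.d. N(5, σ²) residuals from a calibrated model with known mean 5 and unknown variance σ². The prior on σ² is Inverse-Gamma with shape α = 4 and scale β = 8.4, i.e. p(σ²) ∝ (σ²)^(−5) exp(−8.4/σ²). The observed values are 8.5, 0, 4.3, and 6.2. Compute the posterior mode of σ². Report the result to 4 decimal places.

Sum of squared deviations about the known mean: SS = (8.5−5)² + (0−5)² + (4.3−5)² + (6.2−5)² = 39.18.
The Normal likelihood contributes (σ²)^(−n/2) exp(−SS/(2σ²)), so the posterior is Inverse-Gamma(α + n/2, β + SS/2) = Inverse-Gamma(6, 27.99).
The mode of Inverse-Gamma(a, b) is b/(a+1) = 27.99/7 ≈ 3.9986.

σ̂²_MAP = 3.9986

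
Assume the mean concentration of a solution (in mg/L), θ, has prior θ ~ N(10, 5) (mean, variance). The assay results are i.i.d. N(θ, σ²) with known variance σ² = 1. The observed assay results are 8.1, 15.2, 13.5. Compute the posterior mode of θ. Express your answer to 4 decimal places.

n = 3; x̄ = (8.1 + 15.2 + 13.5)/3 = 36.8/3 = 184/15 ≈ 12.2667.
For a Normal prior and Normal likelihood with known variance, the posterior is Normal; its mode equals its mean, the precision-weighted average.
Prior precision 1/σ₀² = 1/5 = 0.2; data precision n/σ² = 3/1 = 3.
θ̂ = (0.2·10 + 3·(184/15)) / (0.2 + 3) = 38.8/3.2 = 12.1250.

θ̂_MAP = 12.1250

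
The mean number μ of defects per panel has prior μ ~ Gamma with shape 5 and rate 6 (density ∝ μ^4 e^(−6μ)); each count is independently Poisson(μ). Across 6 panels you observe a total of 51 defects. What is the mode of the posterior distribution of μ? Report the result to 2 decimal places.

μ̂_MAP = 4.58

Σxᵢ = 51, n = 6.
Posterior ∝ μ^4e^(−6μ) · μ^51e^(−6μ) = μ^55e^(−12μ), i.e. Gamma(shape=56, rate=12).
The mode of a Gamma(a, b) with a ≥ 1 (shape–rate) is (a−1)/b = 55/12 ≈ 4.58.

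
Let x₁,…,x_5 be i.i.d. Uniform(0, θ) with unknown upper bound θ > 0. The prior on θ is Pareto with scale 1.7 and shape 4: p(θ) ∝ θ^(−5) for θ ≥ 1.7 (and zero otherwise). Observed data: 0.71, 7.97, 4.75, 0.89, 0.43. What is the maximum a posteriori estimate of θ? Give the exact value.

The Uniform(0, θ) likelihood is θ^(−n) for θ ≥ max(xᵢ), zero otherwise. Here max(xᵢ) = 7.97.
Posterior ∝ θ^(−5) · θ^(−5) = θ^(−10) on θ ≥ max(1.7, 7.97) = 7.97.
This density is strictly decreasing in θ, so the posterior mode lies at the lower boundary of the support.

θ̂_MAP = 7.97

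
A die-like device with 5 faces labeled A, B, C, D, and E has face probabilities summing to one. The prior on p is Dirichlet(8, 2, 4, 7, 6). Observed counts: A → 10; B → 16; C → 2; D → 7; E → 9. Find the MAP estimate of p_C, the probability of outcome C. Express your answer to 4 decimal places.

The posterior is Dirichlet(αᵢ + nᵢ) = Dirichlet(18, 18, 6, 14, 15).
For a Dirichlet(a₁,…,a_K) with all aᵢ > 1, the mode has j-th component (aⱼ − 1)/(Σaᵢ − K).
Here Σaᵢ = 71 and K = 5, so p_C = (6 − 1)/(71 − 5) = 5/66 ≈ 0.0758.

MAP estimate of p_C = 0.0758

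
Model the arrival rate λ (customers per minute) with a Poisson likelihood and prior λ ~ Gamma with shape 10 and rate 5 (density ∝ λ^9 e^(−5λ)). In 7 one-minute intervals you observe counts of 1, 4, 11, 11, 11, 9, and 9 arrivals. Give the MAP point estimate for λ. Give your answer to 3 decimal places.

Σxᵢ = 1+4+11+11+11+9+9 = 56, with n = 7.
Posterior ∝ λ^9e^(−5λ) · λ^56e^(−7λ) = λ^65e^(−12λ), i.e. Gamma(shape=66, rate=12).
The mode of a Gamma(a, b) with a ≥ 1 (shape–rate) is (a−1)/b = 65/12 ≈ 5.417.

λ̂_MAP = 5.417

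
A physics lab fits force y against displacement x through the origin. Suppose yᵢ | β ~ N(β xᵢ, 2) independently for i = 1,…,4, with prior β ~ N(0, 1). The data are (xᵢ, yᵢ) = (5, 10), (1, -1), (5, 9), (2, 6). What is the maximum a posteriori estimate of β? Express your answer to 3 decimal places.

log p(β | y) = −Σ(yᵢ − βxᵢ)²/(2·2) − β²/(2·1) + const.
Setting the derivative to zero: Σxᵢ(yᵢ − βxᵢ)/2 − β/1 = 0, so β = Σxᵢyᵢ / (Σxᵢ² + σ²/τ²).
Σxᵢyᵢ = 5·10 + 1·(-1) + 5·9 + 2·6 = 106; Σxᵢ² = 55; σ²/τ² = 2.
β̂_MAP = 106 / (55 + 2) = 106/57 ≈ 1.860.

β̂_MAP = 1.860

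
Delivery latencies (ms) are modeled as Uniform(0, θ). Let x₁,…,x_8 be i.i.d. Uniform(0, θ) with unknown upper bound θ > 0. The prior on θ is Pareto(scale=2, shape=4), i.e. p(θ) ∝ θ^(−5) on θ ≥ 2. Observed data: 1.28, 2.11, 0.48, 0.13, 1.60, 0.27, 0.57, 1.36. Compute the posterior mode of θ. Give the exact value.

The Uniform(0, θ) likelihood is θ^(−n) for θ ≥ max(xᵢ), zero otherwise. Here max(xᵢ) = 2.11.
Posterior ∝ θ^(−5) · θ^(−8) = θ^(−13) on θ ≥ max(2, 2.11) = 2.11.
This density is strictly decreasing in θ, so the posterior mode lies at the lower boundary of the support.

θ̂_MAP = 2.11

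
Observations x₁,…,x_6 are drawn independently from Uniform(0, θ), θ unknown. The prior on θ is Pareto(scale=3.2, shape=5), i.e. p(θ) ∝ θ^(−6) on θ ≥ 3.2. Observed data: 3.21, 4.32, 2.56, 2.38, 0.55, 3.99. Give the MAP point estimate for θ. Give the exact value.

The Uniform(0, θ) likelihood is θ^(−n) for θ ≥ max(xᵢ), zero otherwise. Here max(xᵢ) = 4.32.
Posterior ∝ θ^(−6) · θ^(−6) = θ^(−12) on θ ≥ max(3.2, 4.32) = 4.32.
This density is strictly decreasing in θ, so the posterior mode lies at the lower boundary of the support.

θ̂_MAP = 4.32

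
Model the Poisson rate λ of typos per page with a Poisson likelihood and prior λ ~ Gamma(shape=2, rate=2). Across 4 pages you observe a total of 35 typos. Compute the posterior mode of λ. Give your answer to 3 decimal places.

λ̂_MAP = 6.000

Σxᵢ = 35, n = 4.
Posterior ∝ λe^(−2λ) · λ^35e^(−4λ) = λ^36e^(−6λ), i.e. Gamma(shape=37, rate=6).
The mode of a Gamma(a, b) with a ≥ 1 (shape–rate) is (a−1)/b = 36/6 ≈ 6.000.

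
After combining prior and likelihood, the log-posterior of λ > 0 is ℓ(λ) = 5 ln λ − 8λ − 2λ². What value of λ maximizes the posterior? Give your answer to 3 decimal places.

λ̂_MAP = 0.500

ℓ'(λ) = 5/λ − 8 − 4λ. Setting this to zero and multiplying by λ: 4λ² + 8λ − 5 = 0.
λ = (−8 + √(8² + 4·4·5)) / (2·4) = (−8 + √144) / 8 = (−8 + 12)/8 = 1/2.
ℓ''(λ) = −5/λ² − 4 < 0, confirming a maximum.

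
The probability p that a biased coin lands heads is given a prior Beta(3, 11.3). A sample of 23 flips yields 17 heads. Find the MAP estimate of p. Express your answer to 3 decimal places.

Prior: Beta(3, 11.3).
Data: 17 successes in 23 trials. The binomial likelihood contributes p^17(1−p)^6, so the posterior is Beta(3+17, 11.3+6) = Beta(20, 17.3).
For Beta(a, b) with a, b > 1 the mode is (a−1)/(a+b−2) = 19/35.3 ≈ 0.538.

p̂_MAP = 0.538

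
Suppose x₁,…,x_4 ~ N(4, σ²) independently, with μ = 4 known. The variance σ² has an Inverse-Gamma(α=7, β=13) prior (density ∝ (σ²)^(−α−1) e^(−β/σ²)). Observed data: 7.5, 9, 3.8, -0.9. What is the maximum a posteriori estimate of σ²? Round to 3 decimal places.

Sum of squared deviations about the known mean: SS = (7.5−4)² + (9−4)² + (3.8−4)² + (-0.9−4)² = 61.3.
The Normal likelihood contributes (σ²)^(−n/2) exp(−SS/(2σ²)), so the posterior is Inverse-Gamma(α + n/2, β + SS/2) = Inverse-Gamma(9, 43.65).
The mode of Inverse-Gamma(a, b) is b/(a+1) = 43.65/10 ≈ 4.365.

σ̂²_MAP = 4.365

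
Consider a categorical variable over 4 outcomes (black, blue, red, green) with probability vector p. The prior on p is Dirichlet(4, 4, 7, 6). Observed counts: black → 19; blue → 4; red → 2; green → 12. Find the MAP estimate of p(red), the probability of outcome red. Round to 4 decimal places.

The posterior is Dirichlet(αᵢ + nᵢ) = Dirichlet(23, 8, 9, 18).
For a Dirichlet(a₁,…,a_K) with all aᵢ > 1, the mode has j-th component (aⱼ − 1)/(Σaᵢ − K).
Here Σaᵢ = 58 and K = 4, so p(red) = (9 − 1)/(58 − 4) = 8/54 ≈ 0.1481.

MAP estimate of p(red) = 0.1481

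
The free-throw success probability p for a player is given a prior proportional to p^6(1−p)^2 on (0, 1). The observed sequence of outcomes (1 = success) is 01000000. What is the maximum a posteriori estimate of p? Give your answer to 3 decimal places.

p̂_MAP = 0.438

The prior density ∝ p^6(1−p)^2 is the kernel of Beta(7, 3).
Data: 1 success in 8 trials (from the sequence). The binomial likelihood contributes p(1−p)^7, so the posterior is Beta(7+1, 3+7) = Beta(8, 10).
For Beta(a, b) with a, b > 1 the mode is (a−1)/(a+b−2) = 7/16 ≈ 0.438.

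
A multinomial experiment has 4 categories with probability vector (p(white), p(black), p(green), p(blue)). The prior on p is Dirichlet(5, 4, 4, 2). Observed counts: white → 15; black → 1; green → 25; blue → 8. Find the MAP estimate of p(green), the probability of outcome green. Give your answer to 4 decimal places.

The posterior is Dirichlet(αᵢ + nᵢ) = Dirichlet(20, 5, 29, 10).
For a Dirichlet(a₁,…,a_K) with all aᵢ > 1, the mode has j-th component (aⱼ − 1)/(Σaᵢ − K).
Here Σaᵢ = 64 and K = 4, so p(green) = (29 − 1)/(64 − 4) = 28/60 ≈ 0.4667.

MAP estimate of p(green) = 0.4667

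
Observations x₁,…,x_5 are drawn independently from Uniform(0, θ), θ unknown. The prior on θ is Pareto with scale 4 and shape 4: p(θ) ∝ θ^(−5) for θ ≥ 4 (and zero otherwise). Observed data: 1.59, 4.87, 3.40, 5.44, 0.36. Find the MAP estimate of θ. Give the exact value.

The Uniform(0, θ) likelihood is θ^(−n) for θ ≥ max(xᵢ), zero otherwise. Here max(xᵢ) = 5.44.
Posterior ∝ θ^(−5) · θ^(−5) = θ^(−10) on θ ≥ max(4, 5.44) = 5.44.
This density is strictly decreasing in θ, so the posterior mode lies at the lower boundary of the support.

θ̂_MAP = 5.44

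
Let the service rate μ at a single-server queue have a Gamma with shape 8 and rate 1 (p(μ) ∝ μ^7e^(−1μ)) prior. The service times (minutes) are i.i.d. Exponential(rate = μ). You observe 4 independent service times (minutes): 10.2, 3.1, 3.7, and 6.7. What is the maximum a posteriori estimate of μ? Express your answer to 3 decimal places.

The Exponential(rate=μ) likelihood is ∝ μ^n e^(−μΣtᵢ). Here n = 4 and Σtᵢ = 10.2 + 3.1 + 3.7 + 6.7 = 23.7.
Posterior ∝ μ^7e^(−1μ) · μ^4e^(−23.7μ) = μ^11e^(−24.7μ), i.e. Gamma(12, 24.7).
Mode = (a−1)/b = 11/24.7 ≈ 0.445.

μ̂_MAP = 0.445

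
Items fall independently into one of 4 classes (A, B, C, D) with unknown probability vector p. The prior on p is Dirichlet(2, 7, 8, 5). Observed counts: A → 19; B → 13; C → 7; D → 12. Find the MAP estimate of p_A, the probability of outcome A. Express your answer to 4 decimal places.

MAP estimate of p_A = 0.2899

The posterior is Dirichlet(αᵢ + nᵢ) = Dirichlet(21, 20, 15, 17).
For a Dirichlet(a₁,…,a_K) with all aᵢ > 1, the mode has j-th component (aⱼ − 1)/(Σaᵢ − K).
Here Σaᵢ = 73 and K = 4, so p_A = (21 − 1)/(73 − 4) = 20/69 ≈ 0.2899.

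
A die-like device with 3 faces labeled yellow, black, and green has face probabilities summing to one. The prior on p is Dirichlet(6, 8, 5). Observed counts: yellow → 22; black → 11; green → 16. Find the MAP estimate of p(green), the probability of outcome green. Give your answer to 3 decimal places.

MAP estimate of p(green) = 0.308

The posterior is Dirichlet(αᵢ + nᵢ) = Dirichlet(28, 19, 21).
For a Dirichlet(a₁,…,a_K) with all aᵢ > 1, the mode has j-th component (aⱼ − 1)/(Σaᵢ − K).
Here Σaᵢ = 68 and K = 3, so p(green) = (21 − 1)/(68 − 3) = 20/65 ≈ 0.308.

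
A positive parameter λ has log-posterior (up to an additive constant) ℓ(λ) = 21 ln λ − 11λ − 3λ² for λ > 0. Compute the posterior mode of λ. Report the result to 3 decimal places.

ℓ'(λ) = 21/λ − 11 − 6λ. Setting this to zero and multiplying by λ: 6λ² + 11λ − 21 = 0.
λ = (−11 + √(11² + 4·6·21)) / (2·6) = (−11 + √625) / 12 = (−11 + 25)/12 = 7/6.
ℓ''(λ) = −21/λ² − 6 < 0, confirming a maximum.

λ̂_MAP = 1.167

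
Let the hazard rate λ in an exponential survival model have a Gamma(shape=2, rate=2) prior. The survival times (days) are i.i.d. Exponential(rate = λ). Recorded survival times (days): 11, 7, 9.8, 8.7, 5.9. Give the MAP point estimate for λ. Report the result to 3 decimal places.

λ̂_MAP = 0.135

The Exponential(rate=λ) likelihood is ∝ λ^n e^(−λΣtᵢ). Here n = 5 and Σtᵢ = 11 + 7 + 9.8 + 8.7 + 5.9 = 42.4.
Posterior ∝ λe^(−2λ) · λ^5e^(−42.4λ) = λ^6e^(−44.4λ), i.e. Gamma(7, 44.4).
Mode = (a−1)/b = 6/44.4 ≈ 0.135.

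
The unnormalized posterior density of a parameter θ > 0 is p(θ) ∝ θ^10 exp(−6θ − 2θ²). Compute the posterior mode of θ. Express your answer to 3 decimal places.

θ̂_MAP = 1.000

ℓ'(θ) = 10/θ − 6 − 4θ. Setting this to zero and multiplying by θ: 4θ² + 6θ − 10 = 0.
θ = (−6 + √(6² + 4·4·10)) / (2·4) = (−6 + √196) / 8 = (−6 + 14)/8 = 1.
ℓ''(θ) = −10/θ² − 4 < 0, confirming a maximum.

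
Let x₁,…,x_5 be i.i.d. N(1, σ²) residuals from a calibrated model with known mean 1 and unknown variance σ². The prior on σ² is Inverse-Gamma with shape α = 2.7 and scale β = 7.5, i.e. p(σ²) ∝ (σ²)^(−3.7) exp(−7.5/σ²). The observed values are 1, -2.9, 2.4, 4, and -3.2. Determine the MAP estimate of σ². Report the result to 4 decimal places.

σ̂²_MAP = 4.7427

Sum of squared deviations about the known mean: SS = (1−1)² + (-2.9−1)² + (2.4−1)² + (4−1)² + (-3.2−1)² = 43.81.
The Normal likelihood contributes (σ²)^(−n/2) exp(−SS/(2σ²)), so the posterior is Inverse-Gamma(α + n/2, β + SS/2) = Inverse-Gamma(5.2, 29.405).
The mode of Inverse-Gamma(a, b) is b/(a+1) = 29.405/6.2 ≈ 4.7427.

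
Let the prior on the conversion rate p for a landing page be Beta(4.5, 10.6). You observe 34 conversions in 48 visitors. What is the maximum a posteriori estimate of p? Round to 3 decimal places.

p̂_MAP = 0.614

Prior: Beta(4.5, 10.6).
Data: 34 successes in 48 trials. The binomial likelihood contributes p^34(1−p)^14, so the posterior is Beta(4.5+34, 10.6+14) = Beta(38.5, 24.6).
For Beta(a, b) with a, b > 1 the mode is (a−1)/(a+b−2) = 37.5/61.1 ≈ 0.614.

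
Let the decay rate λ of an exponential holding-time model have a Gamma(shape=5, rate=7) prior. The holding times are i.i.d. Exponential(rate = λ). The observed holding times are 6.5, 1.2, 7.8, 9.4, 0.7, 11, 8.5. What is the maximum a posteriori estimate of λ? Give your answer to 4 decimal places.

The Exponential(rate=λ) likelihood is ∝ λ^n e^(−λΣtᵢ). Here n = 7 and Σtᵢ = 6.5 + 1.2 + 7.8 + 9.4 + 0.7 + 11 + 8.5 = 45.1.
Posterior ∝ λ^4e^(−7λ) · λ^7e^(−45.1λ) = λ^11e^(−52.1λ), i.e. Gamma(12, 52.1).
Mode = (a−1)/b = 11/52.1 ≈ 0.2111.

λ̂_MAP = 0.2111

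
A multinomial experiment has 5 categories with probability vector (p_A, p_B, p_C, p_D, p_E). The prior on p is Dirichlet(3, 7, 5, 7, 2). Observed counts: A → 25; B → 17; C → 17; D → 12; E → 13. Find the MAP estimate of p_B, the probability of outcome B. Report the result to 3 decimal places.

MAP estimate of p_B = 0.223

The posterior is Dirichlet(αᵢ + nᵢ) = Dirichlet(28, 24, 22, 19, 15).
For a Dirichlet(a₁,…,a_K) with all aᵢ > 1, the mode has j-th component (aⱼ − 1)/(Σaᵢ − K).
Here Σaᵢ = 108 and K = 5, so p_B = (24 − 1)/(108 − 5) = 23/103 ≈ 0.223.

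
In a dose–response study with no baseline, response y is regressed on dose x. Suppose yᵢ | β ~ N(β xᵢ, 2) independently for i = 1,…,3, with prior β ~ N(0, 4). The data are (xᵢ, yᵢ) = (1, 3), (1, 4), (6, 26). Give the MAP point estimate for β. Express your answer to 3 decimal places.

log p(β | y) = −Σ(yᵢ − βxᵢ)²/(2·2) − β²/(2·4) + const.
Setting the derivative to zero: Σxᵢ(yᵢ − βxᵢ)/2 − β/4 = 0, so β = Σxᵢyᵢ / (Σxᵢ² + σ²/τ²).
Σxᵢyᵢ = 1·3 + 1·4 + 6·26 = 163; Σxᵢ² = 38; σ²/τ² = 0.5.
β̂_MAP = 163 / (38 + 0.5) = 163/38.5 ≈ 4.234.

β̂_MAP = 4.234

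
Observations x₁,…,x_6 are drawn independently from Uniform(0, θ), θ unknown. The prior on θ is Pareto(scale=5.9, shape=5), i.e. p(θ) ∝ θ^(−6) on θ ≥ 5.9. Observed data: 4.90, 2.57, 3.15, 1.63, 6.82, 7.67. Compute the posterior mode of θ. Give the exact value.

The Uniform(0, θ) likelihood is θ^(−n) for θ ≥ max(xᵢ), zero otherwise. Here max(xᵢ) = 7.67.
Posterior ∝ θ^(−6) · θ^(−6) = θ^(−12) on θ ≥ max(5.9, 7.67) = 7.67.
This density is strictly decreasing in θ, so the posterior mode lies at the lower boundary of the support.

θ̂_MAP = 7.67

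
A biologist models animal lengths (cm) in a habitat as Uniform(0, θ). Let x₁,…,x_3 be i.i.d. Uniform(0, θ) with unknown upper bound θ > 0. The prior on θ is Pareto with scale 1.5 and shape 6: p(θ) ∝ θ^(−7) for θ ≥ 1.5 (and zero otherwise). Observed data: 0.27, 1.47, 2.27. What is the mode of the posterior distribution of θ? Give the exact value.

θ̂_MAP = 2.27

The Uniform(0, θ) likelihood is θ^(−n) for θ ≥ max(xᵢ), zero otherwise. Here max(xᵢ) = 2.27.
Posterior ∝ θ^(−7) · θ^(−3) = θ^(−10) on θ ≥ max(1.5, 2.27) = 2.27.
This density is strictly decreasing in θ, so the posterior mode lies at the lower boundary of the support.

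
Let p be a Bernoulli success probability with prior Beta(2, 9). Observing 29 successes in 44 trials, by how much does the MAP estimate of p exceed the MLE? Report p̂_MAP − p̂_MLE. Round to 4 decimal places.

Posterior is Beta(31, 24); MAP = (31−1)/(55−2) = 30/53 ≈ 0.56604.
MLE ignores the prior: p̂_MLE = k/n = 29/44 ≈ 0.65909.
Difference = 30/53 − 29/44 = -217/2332 ≈ -0.0931.

MAP − MLE = -0.0931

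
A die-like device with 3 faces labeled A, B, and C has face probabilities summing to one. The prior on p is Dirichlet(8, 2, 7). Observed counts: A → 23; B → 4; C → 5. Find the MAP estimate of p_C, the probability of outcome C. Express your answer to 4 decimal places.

MAP estimate of p_C = 0.2391

The posterior is Dirichlet(αᵢ + nᵢ) = Dirichlet(31, 6, 12).
For a Dirichlet(a₁,…,a_K) with all aᵢ > 1, the mode has j-th component (aⱼ − 1)/(Σaᵢ − K).
Here Σaᵢ = 49 and K = 3, so p_C = (12 − 1)/(49 − 3) = 11/46 ≈ 0.2391.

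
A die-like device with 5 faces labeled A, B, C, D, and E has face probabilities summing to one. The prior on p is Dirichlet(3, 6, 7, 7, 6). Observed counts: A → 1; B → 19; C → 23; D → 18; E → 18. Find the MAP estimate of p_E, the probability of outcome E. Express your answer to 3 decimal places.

MAP estimate of p_E = 0.223

The posterior is Dirichlet(αᵢ + nᵢ) = Dirichlet(4, 25, 30, 25, 24).
For a Dirichlet(a₁,…,a_K) with all aᵢ > 1, the mode has j-th component (aⱼ − 1)/(Σaᵢ − K).
Here Σaᵢ = 108 and K = 5, so p_E = (24 − 1)/(108 − 5) = 23/103 ≈ 0.223.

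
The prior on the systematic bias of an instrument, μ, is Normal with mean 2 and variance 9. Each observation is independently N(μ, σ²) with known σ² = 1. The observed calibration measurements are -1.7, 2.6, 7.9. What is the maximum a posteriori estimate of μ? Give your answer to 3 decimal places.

μ̂_MAP = 2.900

n = 3; x̄ = ((-1.7) + 2.6 + 7.9)/3 = 8.8/3 = 44/15 ≈ 2.9333.
For a Normal prior and Normal likelihood with known variance, the posterior is Normal; its mode equals its mean, the precision-weighted average.
Prior precision 1/σ₀² = 1/9; data precision n/σ² = 3/1 = 3.
μ̂ = ((1/9)·2 + 3·(44/15)) / (1/9 + 3) = (406/45)/(28/9) = 2.900.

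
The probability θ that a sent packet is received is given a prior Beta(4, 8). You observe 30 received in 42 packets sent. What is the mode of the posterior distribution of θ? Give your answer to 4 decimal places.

θ̂_MAP = 0.6346

Prior: Beta(4, 8).
Data: 30 successes in 42 trials. The binomial likelihood contributes θ^30(1−θ)^12, so the posterior is Beta(4+30, 8+12) = Beta(34, 20).
For Beta(a, b) with a, b > 1 the mode is (a−1)/(a+b−2) = 33/52 ≈ 0.6346.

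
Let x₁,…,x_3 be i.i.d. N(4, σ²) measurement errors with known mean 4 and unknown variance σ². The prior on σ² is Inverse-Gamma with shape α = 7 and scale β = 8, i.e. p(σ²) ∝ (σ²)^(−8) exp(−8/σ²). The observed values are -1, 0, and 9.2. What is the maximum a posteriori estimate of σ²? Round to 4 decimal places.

σ̂²_MAP = 4.4232

Sum of squared deviations about the known mean: SS = (-1−4)² + (0−4)² + (9.2−4)² = 68.04.
The Normal likelihood contributes (σ²)^(−n/2) exp(−SS/(2σ²)), so the posterior is Inverse-Gamma(α + n/2, β + SS/2) = Inverse-Gamma(8.5, 42.02).
The mode of Inverse-Gamma(a, b) is b/(a+1) = 42.02/9.5 ≈ 4.4232.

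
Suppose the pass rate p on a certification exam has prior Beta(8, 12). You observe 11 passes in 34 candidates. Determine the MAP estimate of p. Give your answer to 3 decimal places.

Prior: Beta(8, 12).
Data: 11 successes in 34 trials. The binomial likelihood contributes p^11(1−p)^23, so the posterior is Beta(8+11, 12+23) = Beta(19, 35).
For Beta(a, b) with a, b > 1 the mode is (a−1)/(a+b−2) = 18/52 ≈ 0.346.

p̂_MAP = 0.346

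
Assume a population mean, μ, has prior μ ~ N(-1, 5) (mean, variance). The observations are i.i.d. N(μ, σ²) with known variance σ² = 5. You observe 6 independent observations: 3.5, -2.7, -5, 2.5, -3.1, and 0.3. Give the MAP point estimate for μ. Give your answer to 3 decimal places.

μ̂_MAP = -0.786

n = 6; x̄ = (3.5 + (-2.7) + (-5) + 2.5 + (-3.1) + 0.3)/6 = -4.5/6 = -0.75.
For a Normal prior and Normal likelihood with known variance, the posterior is Normal; its mode equals its mean, the precision-weighted average.
Prior precision 1/σ₀² = 1/5 = 0.2; data precision n/σ² = 6/5 = 1.2.
μ̂ = (0.2·(-1) + 1.2·(-0.75)) / (0.2 + 1.2) = (-1.1)/1.4 = -11/14 ≈ -0.786.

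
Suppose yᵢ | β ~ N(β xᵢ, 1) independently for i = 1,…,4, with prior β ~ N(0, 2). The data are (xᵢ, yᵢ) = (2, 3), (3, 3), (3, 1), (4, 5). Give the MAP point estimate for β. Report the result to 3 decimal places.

log p(β | y) = −Σ(yᵢ − βxᵢ)²/(2·1) − β²/(2·2) + const.
Setting the derivative to zero: Σxᵢ(yᵢ − βxᵢ)/1 − β/2 = 0, so β = Σxᵢyᵢ / (Σxᵢ² + σ²/τ²).
Σxᵢyᵢ = 2·3 + 3·3 + 3·1 + 4·5 = 38; Σxᵢ² = 38; σ²/τ² = 0.5.
β̂_MAP = 38 / (38 + 0.5) = 38/38.5 ≈ 0.987.

β̂_MAP = 0.987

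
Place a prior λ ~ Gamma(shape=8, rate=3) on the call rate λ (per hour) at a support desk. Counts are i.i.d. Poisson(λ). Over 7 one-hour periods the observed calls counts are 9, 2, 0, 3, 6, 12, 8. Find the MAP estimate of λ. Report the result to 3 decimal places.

Σxᵢ = 9+2+0+3+6+12+8 = 40, with n = 7.
Posterior ∝ λ^7e^(−3λ) · λ^40e^(−7λ) = λ^47e^(−10λ), i.e. Gamma(shape=48, rate=10).
The mode of a Gamma(a, b) with a ≥ 1 (shape–rate) is (a−1)/b = 47/10 ≈ 4.700.

λ̂_MAP = 4.700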